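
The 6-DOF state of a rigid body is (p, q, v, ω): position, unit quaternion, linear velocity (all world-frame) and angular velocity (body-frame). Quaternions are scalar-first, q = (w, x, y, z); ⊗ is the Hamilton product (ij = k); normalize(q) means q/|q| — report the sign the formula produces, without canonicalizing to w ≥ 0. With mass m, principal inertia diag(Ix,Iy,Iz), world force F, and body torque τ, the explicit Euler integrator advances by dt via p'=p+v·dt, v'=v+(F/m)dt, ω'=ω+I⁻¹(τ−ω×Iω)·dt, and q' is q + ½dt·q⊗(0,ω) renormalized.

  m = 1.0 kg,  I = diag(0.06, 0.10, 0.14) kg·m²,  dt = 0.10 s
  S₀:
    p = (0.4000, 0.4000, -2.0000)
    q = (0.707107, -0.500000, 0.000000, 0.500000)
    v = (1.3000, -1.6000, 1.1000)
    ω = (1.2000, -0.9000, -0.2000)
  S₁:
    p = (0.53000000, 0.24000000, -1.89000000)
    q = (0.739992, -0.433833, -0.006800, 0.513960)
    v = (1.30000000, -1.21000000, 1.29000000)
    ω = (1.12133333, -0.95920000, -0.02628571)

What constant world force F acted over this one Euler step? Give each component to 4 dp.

Δv = v₁−v₀ = (0.00000000, 0.39000000, 0.19000000)
F = m·Δv/dt = (0.0000, 3.9000, 1.9000)

F = (0.0000, 3.9000, 1.9000)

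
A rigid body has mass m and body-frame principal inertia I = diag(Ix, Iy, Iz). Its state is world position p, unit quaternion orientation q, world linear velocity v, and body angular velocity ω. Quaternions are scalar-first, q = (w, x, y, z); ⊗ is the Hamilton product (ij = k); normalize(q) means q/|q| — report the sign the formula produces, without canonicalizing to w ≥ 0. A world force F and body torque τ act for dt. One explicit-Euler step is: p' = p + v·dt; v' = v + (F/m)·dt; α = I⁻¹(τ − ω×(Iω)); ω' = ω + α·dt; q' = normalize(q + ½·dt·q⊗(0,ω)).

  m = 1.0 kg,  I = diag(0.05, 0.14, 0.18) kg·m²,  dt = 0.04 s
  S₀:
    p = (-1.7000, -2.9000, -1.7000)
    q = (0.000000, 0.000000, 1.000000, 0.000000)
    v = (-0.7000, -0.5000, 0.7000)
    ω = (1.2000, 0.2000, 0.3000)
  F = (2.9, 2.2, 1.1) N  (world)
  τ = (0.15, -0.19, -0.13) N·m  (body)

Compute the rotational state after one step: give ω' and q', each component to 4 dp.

ω' = (1.3181, 0.1591, 0.2663)
q' = (-0.0040, 0.0060, 0.9997, -0.0240)

gyro term ω×Iω = (0.0024, -0.0468, 0.0216)
α = I⁻¹(τ − ω×Iω) = (2.9520, -1.0229, -0.8422)
new body rate ω' = (1.3181, 0.1591, 0.2663)
Hamilton product q⊗(0,ω) = (-0.2000000, 0.3000000, 0.0000000, -1.2000000)
q' = normalize(q + ½dt·q⊗(0,ω)) = (-0.0040, 0.0060, 0.9997, -0.0240)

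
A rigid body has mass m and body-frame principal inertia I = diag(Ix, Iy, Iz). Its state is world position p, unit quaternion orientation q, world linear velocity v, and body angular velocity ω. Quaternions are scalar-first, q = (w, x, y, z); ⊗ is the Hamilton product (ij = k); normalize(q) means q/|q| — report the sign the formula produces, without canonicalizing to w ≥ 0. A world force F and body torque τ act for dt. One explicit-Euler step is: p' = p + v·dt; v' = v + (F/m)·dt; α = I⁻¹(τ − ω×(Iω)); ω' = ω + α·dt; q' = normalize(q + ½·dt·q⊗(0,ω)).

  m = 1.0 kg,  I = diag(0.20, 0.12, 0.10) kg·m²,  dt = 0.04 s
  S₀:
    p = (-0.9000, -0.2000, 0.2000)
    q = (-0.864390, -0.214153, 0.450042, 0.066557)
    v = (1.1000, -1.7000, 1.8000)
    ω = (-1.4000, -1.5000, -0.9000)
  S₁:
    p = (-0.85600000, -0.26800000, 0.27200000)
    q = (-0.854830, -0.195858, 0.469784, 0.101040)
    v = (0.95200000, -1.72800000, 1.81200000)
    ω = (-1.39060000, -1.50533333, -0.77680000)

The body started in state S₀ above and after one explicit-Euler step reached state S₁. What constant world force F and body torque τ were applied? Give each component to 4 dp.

F = (-3.7000, -0.7000, 0.3000)
τ = (0.0200, 0.1100, 0.1400)

v₁ − v₀ = (-0.14800000, -0.02800000, 0.01200000)
m·(v₁−v₀)/dt = (-3.7000, -0.7000, 0.3000)
rate change Δω = (0.00940000, -0.00533333, 0.12320000)
τ = I·(Δω/dt) + ω₀×(Iω₀) = (0.0200, 0.1100, 0.1400)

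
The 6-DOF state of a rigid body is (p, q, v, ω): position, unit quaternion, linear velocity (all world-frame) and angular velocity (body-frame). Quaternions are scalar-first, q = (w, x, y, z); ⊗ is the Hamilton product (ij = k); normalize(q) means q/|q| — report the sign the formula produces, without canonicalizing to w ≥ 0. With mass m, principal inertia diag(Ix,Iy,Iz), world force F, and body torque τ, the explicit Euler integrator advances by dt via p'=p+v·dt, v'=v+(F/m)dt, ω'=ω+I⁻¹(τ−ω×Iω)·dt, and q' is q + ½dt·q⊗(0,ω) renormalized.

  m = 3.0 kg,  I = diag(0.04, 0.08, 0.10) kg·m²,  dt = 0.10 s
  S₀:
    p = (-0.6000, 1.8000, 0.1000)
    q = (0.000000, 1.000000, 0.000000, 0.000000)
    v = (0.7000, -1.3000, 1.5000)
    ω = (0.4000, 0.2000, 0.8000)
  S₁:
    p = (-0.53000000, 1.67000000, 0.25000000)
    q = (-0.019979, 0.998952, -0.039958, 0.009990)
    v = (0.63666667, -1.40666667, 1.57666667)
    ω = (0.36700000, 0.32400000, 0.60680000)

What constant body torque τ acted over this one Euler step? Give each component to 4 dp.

τ = (-0.0100, 0.0800, -0.1900)

Δω = ω₁−ω₀ = (-0.03300000, 0.12400000, -0.19320000)
precession coupling = (0.0032, -0.0192, 0.0032)
I·α + gyro = (-0.0100, 0.0800, -0.1900)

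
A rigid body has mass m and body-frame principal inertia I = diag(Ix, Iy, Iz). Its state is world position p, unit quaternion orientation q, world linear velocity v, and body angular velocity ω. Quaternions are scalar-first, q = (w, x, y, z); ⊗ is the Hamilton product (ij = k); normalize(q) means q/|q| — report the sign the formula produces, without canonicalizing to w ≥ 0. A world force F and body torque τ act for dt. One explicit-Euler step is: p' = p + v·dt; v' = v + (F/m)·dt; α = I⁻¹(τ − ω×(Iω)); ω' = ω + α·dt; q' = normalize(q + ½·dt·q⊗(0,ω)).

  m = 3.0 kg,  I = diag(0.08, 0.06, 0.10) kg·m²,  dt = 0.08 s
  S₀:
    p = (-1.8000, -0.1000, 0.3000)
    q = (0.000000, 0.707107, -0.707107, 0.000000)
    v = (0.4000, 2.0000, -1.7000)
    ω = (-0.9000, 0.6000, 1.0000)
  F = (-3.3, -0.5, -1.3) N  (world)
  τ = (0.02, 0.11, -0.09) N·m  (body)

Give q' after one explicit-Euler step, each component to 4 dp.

2q̇ = q⊗(0,ω) = (1.0606605, -0.7071070, -0.7071070, -0.2121321)
q' = normalize(q + ½dt·q⊗(0,ω)) = (0.0424, 0.6776, -0.7341, -0.0085)

q' = (0.0424, 0.6776, -0.7341, -0.0085)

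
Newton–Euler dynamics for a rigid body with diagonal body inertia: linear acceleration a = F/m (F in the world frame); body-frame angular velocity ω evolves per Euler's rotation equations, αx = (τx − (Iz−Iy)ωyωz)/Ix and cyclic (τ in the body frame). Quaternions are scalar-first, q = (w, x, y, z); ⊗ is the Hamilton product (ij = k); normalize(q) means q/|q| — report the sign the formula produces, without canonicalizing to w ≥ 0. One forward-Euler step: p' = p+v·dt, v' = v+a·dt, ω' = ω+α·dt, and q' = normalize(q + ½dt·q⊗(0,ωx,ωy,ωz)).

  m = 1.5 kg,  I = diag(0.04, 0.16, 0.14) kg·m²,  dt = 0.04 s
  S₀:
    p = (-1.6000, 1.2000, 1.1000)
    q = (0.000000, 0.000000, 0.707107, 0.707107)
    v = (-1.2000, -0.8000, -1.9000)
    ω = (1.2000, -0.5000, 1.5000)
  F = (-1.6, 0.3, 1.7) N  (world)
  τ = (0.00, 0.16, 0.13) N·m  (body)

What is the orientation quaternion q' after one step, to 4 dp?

q' = (-0.0141, 0.0283, 0.7235, 0.6896)

Hamilton product q⊗(0,ω) = (-0.7071070, 1.4142140, 0.8485284, -0.8485284)
q + ½dt·q⊗(0,ω), renormalized = (-0.0141, 0.0283, 0.7235, 0.6896)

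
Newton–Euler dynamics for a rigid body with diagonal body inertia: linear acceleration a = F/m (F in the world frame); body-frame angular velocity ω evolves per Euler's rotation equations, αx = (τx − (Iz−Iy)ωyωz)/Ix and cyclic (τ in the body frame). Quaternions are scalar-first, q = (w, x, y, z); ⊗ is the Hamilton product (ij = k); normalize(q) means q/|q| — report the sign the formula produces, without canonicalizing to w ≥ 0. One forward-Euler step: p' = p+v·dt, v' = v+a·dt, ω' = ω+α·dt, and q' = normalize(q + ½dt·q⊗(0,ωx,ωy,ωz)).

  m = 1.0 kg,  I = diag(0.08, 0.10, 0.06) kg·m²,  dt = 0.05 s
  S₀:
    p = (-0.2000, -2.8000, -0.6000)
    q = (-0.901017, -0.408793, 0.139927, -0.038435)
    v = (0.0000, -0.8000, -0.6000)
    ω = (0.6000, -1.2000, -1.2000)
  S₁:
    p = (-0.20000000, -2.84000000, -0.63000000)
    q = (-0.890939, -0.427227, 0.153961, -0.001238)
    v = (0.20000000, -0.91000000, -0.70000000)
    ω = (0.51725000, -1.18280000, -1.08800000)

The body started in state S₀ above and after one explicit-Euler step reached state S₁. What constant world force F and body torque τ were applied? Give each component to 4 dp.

F = (4.0000, -2.2000, -2.0000)
τ = (-0.1900, 0.0200, 0.1200)

ω₁ − ω₀ = (-0.08275000, 0.01720000, 0.11200000)
precession coupling = (-0.0576, -0.0144, -0.0144)
applied torque τ = (-0.1900, 0.0200, 0.1200)
velocity change Δv = (0.20000000, -0.11000000, -0.10000000)
F = m·Δv/dt = (4.0000, -2.2000, -2.0000)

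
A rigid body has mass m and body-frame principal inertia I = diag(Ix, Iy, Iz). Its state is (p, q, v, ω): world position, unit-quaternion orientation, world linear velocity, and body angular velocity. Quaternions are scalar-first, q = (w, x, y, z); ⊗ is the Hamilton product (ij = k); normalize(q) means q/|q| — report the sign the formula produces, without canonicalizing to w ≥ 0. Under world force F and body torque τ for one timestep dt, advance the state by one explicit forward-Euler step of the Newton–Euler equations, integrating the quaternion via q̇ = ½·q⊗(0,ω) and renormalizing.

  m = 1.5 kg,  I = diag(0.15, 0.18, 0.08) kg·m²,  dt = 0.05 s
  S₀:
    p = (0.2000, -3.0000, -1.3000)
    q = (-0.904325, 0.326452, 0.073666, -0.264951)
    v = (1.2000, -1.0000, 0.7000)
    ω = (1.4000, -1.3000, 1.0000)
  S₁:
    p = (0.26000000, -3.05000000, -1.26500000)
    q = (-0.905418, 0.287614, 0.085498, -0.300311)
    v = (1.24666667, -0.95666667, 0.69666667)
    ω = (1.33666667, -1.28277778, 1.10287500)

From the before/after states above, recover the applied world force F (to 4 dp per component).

F = (1.4000, 1.3000, -0.1000)

velocity change Δv = (0.04666667, 0.04333333, -0.00333333)
F = m·Δv/dt = (1.4000, 1.3000, -0.1000)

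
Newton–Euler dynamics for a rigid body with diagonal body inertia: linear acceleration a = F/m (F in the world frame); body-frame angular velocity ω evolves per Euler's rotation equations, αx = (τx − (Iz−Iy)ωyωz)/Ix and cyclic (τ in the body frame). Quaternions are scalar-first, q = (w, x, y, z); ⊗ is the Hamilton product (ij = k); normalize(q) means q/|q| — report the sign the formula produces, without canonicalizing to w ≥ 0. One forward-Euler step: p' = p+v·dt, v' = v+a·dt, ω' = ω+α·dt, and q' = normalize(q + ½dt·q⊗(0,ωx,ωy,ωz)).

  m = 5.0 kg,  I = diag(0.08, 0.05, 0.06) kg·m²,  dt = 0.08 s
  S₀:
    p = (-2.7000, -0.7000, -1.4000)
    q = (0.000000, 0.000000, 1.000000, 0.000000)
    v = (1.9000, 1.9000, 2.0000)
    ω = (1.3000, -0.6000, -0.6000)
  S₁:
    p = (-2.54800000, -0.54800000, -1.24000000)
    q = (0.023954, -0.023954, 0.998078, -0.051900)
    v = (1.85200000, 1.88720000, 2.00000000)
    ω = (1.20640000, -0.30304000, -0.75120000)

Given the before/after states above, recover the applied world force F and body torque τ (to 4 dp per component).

F = (-3.0000, -0.8000, 0.0000)
τ = (-0.0900, 0.1700, -0.0900)

velocity change Δv = (-0.04800000, -0.01280000, 0.00000000)
F = m·Δv/dt = (-3.0000, -0.8000, 0.0000)
ω₁ − ω₀ = (-0.09360000, 0.29696000, -0.15120000)
ω₀×(Iω₀) = (0.0036, -0.0156, 0.0234)
applied torque τ = (-0.0900, 0.1700, -0.0900)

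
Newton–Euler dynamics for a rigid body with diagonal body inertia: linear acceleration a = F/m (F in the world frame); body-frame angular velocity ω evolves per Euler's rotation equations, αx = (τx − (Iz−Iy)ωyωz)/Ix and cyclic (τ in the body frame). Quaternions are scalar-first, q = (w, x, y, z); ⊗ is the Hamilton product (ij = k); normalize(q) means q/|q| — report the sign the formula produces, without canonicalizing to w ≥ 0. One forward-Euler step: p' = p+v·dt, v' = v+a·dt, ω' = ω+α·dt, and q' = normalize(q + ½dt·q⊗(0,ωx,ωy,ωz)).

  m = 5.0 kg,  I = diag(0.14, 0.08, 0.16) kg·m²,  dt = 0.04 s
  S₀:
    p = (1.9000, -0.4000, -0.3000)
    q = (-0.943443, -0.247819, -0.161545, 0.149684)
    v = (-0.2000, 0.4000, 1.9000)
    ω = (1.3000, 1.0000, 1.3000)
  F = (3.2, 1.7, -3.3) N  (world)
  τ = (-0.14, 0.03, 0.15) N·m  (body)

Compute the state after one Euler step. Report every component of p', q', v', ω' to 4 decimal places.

p' = (1.8920, -0.3840, -0.2240)
q' = (-0.9368, -0.2793, -0.1699, 0.1243)
v' = (-0.1744, 0.4136, 1.8736)
ω' = (1.2303, 1.0319, 1.3570)

gyro term ω×Iω = (0.1040, -0.0338, -0.0780)
α = I⁻¹(τ − ω×Iω) = (-1.7429, 0.7975, 1.4250)
new body rate ω' = (1.2303, 1.0319, 1.3570)
2q̇ = q⊗(0,ω) = (0.2891205, -1.5861684, -0.4266891, -1.2642864)
q' = normalize(q + ½dt·q⊗(0,ω)) = (-0.9368, -0.2793, -0.1699, 0.1243)
linear accel F/m = (0.6400, 0.3400, -0.6600)
p' = p + v·dt = (1.8920, -0.3840, -0.2240)
new velocity v' = (-0.1744, 0.4136, 1.8736)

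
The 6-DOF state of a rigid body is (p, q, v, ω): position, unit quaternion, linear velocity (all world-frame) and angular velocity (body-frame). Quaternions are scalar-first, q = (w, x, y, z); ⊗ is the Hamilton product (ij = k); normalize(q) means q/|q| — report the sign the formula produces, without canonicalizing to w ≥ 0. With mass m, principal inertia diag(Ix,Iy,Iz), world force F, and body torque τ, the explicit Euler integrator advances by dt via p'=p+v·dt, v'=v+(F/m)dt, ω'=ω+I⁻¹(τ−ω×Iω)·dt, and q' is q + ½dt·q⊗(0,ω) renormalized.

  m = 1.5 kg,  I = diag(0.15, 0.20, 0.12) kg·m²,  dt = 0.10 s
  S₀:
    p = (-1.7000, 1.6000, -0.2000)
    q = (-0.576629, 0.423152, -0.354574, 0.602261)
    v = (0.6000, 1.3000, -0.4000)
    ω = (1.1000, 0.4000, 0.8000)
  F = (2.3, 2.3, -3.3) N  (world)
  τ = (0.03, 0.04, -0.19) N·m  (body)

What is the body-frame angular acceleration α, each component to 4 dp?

ω×(Iω) gyroscopic = (-0.0256, 0.0264, 0.0220)
α = I⁻¹(τ − ω×Iω) = (0.3707, 0.0680, -1.7667)

α = (0.3707, 0.0680, -1.7667)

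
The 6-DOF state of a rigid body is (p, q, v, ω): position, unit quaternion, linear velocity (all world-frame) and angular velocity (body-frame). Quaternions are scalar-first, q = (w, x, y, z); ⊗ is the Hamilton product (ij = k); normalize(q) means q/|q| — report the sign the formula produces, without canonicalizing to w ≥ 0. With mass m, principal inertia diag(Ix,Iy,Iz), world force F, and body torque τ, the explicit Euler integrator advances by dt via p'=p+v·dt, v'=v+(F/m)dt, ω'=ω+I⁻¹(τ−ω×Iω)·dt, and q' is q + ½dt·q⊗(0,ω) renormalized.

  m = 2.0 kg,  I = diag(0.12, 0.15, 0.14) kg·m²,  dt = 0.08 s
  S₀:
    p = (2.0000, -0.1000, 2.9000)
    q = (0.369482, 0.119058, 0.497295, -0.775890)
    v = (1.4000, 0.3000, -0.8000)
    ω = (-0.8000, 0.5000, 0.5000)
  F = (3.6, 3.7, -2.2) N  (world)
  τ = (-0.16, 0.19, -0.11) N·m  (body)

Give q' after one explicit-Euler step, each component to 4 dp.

q' = (0.3785, 0.1326, 0.5267, -0.7495)

q⊗(0,ω) = (0.2345439, 0.3410069, 0.7459240, 0.6421060)
updated quaternion q' = (0.3785, 0.1326, 0.5267, -0.7495)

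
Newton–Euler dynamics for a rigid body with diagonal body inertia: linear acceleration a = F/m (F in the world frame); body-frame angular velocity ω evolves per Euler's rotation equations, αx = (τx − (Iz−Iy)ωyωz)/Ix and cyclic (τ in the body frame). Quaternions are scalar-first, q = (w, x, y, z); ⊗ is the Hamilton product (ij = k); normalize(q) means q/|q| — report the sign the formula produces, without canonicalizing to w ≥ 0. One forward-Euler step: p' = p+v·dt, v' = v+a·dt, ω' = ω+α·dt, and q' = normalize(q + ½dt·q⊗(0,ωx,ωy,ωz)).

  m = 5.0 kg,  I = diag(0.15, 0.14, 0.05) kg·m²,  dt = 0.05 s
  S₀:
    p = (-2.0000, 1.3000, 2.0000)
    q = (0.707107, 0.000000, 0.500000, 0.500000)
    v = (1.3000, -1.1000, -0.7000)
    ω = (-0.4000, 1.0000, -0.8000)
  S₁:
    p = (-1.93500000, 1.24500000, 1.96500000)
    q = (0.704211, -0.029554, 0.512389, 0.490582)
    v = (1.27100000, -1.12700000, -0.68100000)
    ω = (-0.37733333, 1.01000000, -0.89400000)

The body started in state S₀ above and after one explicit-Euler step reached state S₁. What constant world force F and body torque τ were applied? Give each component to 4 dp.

F = (-2.9000, -2.7000, 1.9000)
τ = (0.1400, 0.0600, -0.0900)

v₁ − v₀ = (-0.02900000, -0.02700000, 0.01900000)
F = m·Δv/dt = (-2.9000, -2.7000, 1.9000)
rate change Δω = (0.02266667, 0.01000000, -0.09400000)
I·α + gyro = (0.1400, 0.0600, -0.0900)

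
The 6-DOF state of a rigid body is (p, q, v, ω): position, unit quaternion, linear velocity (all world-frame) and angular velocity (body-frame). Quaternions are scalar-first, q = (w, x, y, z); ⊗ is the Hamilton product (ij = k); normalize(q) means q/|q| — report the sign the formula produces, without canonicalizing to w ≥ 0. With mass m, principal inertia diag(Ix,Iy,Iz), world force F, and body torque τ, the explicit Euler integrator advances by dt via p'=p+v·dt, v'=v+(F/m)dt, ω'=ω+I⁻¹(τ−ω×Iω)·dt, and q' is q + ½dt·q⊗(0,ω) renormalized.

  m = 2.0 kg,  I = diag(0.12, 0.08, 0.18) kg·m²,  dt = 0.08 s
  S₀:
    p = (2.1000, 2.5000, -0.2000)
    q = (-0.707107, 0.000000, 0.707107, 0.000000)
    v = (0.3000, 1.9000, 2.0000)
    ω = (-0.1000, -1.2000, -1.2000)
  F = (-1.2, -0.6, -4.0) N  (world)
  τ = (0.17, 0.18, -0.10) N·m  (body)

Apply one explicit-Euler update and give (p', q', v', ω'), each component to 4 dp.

p' = (2.1240, 2.6520, -0.0400)
q' = (-0.6716, -0.0310, 0.7393, 0.0367)
v' = (0.2520, 1.8760, 1.8400)
ω' = (-0.0827, -1.0128, -1.2423)

new position p' = (2.1240, 2.6520, -0.0400)
v' = v + a·dt = (0.2520, 1.8760, 1.8400)
precession coupling ω×(Iω) = (0.1440, -0.0072, -0.0048)
angular accel α = (0.2167, 2.3400, -0.5289)
ω + α·dt = (-0.0827, -1.0128, -1.2423)
q⊗(0,ω) = (0.8485284, -0.7778177, 0.8485284, 0.9192391)
updated quaternion q' = (-0.6716, -0.0310, 0.7393, 0.0367)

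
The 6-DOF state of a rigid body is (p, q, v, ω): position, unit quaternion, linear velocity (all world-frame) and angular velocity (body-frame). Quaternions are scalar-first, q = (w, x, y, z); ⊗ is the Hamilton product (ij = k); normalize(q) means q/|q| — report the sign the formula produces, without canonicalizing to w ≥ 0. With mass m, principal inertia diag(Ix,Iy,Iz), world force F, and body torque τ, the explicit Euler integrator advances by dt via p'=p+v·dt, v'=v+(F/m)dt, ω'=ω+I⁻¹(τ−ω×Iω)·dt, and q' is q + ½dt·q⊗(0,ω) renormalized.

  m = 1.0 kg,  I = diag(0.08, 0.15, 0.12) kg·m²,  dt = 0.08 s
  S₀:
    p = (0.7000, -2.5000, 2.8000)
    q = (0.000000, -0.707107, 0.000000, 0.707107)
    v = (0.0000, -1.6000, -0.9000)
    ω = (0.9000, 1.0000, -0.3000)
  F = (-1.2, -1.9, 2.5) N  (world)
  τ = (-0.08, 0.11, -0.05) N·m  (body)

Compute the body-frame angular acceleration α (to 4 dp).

precession coupling ω×(Iω) = (0.0090, 0.0108, 0.0630)
angular accel α = (-1.1125, 0.6613, -0.9417)

α = (-1.1125, 0.6613, -0.9417)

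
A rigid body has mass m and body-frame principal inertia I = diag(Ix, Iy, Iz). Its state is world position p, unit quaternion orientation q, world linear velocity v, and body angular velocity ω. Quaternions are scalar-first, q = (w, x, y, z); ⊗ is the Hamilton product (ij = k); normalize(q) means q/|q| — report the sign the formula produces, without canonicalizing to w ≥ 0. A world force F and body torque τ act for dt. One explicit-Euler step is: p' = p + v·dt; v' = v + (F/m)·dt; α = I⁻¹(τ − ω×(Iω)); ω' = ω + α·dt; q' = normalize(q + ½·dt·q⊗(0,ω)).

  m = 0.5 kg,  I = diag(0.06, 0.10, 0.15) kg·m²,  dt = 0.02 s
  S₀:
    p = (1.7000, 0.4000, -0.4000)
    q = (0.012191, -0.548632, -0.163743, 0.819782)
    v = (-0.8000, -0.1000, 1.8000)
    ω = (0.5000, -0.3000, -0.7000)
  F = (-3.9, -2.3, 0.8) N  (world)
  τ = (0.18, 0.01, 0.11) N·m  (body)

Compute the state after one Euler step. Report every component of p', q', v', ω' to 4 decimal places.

p' = (1.6840, 0.3980, -0.3640)
q' = (0.0202, -0.5449, -0.1635, 0.8221)
v' = (-0.9560, -0.1920, 1.8320)
ω' = (0.5565, -0.3043, -0.6845)

ω×(Iω) gyroscopic = (0.0105, 0.0315, -0.0060)
angular accel α = (2.8250, -0.2150, 0.7733)
ω + α·dt = (0.5565, -0.3043, -0.6845)
2q̇ = q⊗(0,ω) = (0.7990405, 0.3666502, 0.0221913, 0.2379274)
q' = normalize(q + ½dt·q⊗(0,ω)) = (0.0202, -0.5449, -0.1635, 0.8221)
linear accel F/m = (-7.8000, -4.6000, 1.6000)
new position p' = (1.6840, 0.3980, -0.3640)
new velocity v' = (-0.9560, -0.1920, 1.8320)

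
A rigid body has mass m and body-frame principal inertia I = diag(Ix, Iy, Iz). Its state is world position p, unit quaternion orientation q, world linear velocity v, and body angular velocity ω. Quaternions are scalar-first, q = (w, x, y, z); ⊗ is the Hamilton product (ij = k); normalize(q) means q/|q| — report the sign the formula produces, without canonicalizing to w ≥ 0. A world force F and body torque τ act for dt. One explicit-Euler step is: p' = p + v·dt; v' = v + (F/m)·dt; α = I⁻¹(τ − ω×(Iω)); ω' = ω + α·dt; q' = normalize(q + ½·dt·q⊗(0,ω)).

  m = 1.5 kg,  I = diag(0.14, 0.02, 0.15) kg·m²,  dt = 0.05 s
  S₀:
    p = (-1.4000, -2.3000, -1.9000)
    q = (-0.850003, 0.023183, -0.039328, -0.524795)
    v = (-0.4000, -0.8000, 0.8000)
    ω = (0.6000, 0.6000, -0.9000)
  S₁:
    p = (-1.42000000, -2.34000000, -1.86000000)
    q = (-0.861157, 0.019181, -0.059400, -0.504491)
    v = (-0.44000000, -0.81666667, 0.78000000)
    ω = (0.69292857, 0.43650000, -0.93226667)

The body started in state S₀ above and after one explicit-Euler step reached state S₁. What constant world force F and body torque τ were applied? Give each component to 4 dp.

Δω = ω₁−ω₀ = (0.09292857, -0.16350000, -0.03226667)
applied torque τ = (0.1900, -0.0600, -0.1400)
v₁ − v₀ = (-0.04000000, -0.01666667, -0.02000000)
applied force F = (-1.2000, -0.5000, -0.6000)

F = (-1.2000, -0.5000, -0.6000)
τ = (0.1900, -0.0600, -0.1400)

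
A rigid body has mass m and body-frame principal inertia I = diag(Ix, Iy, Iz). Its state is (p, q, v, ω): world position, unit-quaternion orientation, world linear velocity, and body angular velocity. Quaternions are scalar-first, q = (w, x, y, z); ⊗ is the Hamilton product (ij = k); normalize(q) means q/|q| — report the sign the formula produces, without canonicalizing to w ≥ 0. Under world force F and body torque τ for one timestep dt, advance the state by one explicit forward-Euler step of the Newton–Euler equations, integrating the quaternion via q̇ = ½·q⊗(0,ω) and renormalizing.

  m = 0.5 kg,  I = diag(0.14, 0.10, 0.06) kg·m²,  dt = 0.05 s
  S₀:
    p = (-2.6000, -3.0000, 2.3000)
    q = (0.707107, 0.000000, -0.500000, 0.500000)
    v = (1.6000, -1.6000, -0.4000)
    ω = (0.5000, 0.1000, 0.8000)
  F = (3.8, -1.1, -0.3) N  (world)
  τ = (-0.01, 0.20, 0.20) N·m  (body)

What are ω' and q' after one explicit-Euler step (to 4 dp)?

ω' = (0.4976, 0.1840, 0.9683)
q' = (0.6982, -0.0024, -0.4918, 0.5202)

ω×(Iω) gyroscopic = (-0.0032, 0.0320, -0.0020)
(τ − ω×Iω)/I = (-0.0486, 1.6800, 3.3667)
new body rate ω' = (0.4976, 0.1840, 0.9683)
q⊗(0,ω) = (-0.3500000, -0.0964465, 0.3207107, 0.8156856)
updated quaternion q' = (0.6982, -0.0024, -0.4918, 0.5202)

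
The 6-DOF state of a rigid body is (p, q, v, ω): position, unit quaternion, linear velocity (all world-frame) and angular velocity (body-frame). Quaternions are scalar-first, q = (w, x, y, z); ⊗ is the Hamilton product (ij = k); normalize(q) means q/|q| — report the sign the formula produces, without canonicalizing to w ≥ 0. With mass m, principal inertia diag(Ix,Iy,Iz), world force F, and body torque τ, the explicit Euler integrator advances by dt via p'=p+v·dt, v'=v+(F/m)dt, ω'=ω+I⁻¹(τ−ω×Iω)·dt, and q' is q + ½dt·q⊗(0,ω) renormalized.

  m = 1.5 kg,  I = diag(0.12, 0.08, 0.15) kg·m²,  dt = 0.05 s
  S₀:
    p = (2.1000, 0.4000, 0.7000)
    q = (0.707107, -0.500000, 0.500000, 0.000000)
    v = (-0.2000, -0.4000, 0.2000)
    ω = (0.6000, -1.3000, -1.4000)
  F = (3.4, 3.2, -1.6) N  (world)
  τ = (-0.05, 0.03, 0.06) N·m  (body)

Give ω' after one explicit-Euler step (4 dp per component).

α = I⁻¹(τ − ω×Iω) = (-1.4783, 0.0600, 0.1920)
ω' = ω + α·dt = (0.5261, -1.2970, -1.3904)

ω' = (0.5261, -1.2970, -1.3904)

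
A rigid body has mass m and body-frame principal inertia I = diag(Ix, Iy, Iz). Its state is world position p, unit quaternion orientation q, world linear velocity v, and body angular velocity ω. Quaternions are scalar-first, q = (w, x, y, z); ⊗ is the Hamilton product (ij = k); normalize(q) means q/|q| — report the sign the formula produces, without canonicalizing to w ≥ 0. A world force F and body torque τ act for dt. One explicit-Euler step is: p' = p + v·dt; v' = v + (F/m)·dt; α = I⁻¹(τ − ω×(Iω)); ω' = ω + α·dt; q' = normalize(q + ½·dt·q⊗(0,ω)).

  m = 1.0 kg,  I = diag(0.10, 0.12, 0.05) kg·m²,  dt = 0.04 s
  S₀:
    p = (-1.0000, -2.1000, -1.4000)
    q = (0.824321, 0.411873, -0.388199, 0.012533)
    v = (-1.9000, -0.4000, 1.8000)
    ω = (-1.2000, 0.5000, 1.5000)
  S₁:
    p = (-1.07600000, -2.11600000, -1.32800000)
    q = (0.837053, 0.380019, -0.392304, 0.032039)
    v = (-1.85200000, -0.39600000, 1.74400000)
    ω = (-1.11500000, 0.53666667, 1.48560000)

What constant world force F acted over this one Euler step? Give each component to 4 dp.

velocity change Δv = (0.04800000, 0.00400000, -0.05600000)
m·(v₁−v₀)/dt = (1.2000, 0.1000, -1.4000)

F = (1.2000, 0.1000, -1.4000)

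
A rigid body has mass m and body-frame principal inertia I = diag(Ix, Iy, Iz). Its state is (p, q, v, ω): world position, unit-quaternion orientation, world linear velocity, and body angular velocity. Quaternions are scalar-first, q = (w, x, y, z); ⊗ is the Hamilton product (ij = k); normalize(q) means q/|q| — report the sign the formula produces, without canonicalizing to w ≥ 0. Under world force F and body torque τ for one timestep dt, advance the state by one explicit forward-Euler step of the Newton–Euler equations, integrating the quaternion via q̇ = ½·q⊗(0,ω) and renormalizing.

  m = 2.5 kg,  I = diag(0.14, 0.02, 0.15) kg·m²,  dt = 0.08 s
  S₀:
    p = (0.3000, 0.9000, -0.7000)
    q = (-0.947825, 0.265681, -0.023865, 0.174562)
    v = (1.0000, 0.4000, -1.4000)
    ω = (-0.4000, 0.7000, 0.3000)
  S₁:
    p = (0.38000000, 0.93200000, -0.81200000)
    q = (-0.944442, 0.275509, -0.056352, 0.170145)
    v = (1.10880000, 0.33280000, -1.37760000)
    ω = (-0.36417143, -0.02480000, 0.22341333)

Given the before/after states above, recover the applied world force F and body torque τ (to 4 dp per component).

rate change Δω = (0.03582857, -0.72480000, -0.07658667)
I·α + gyro = (0.0900, -0.1800, -0.1100)
velocity change Δv = (0.10880000, -0.06720000, 0.02240000)
applied force F = (3.4000, -2.1000, 0.7000)

F = (3.4000, -2.1000, 0.7000)
τ = (0.0900, -0.1800, -0.1100)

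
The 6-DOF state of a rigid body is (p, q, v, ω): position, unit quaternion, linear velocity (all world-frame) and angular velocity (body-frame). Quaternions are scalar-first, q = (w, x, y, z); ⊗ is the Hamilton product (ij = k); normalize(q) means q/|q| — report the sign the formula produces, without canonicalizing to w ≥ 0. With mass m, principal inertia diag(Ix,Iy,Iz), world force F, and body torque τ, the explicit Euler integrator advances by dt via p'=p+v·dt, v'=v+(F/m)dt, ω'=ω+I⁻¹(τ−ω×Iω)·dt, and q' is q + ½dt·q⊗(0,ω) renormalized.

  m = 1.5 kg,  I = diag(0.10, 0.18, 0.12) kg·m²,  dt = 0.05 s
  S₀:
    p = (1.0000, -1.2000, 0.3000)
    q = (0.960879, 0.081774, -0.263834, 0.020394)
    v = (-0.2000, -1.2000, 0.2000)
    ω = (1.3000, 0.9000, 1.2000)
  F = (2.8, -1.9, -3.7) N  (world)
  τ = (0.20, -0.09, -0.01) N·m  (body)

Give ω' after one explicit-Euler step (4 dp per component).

ω' = (1.4324, 0.8837, 1.1568)

gyro term ω×Iω = (-0.0648, -0.0312, 0.0936)
angular accel α = (2.6480, -0.3267, -0.8633)
new body rate ω' = (1.4324, 0.8837, 1.1568)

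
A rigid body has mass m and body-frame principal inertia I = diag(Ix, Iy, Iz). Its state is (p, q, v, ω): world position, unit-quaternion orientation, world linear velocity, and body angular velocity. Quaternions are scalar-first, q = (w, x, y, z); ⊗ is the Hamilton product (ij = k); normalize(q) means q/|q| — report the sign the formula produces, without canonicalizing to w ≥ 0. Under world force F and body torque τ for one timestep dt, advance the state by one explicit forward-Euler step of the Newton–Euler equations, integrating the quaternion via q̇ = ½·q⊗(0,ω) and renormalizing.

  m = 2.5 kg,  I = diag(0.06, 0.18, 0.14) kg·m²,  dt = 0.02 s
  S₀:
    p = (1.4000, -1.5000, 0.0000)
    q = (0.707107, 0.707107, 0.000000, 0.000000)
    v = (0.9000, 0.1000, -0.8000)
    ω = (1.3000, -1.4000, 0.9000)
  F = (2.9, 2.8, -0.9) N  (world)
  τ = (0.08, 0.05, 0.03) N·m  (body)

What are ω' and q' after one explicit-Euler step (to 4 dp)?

ω' = (1.3099, -1.3840, 0.9355)
q' = (0.6978, 0.7161, -0.0163, -0.0035)

ω×(Iω) gyroscopic = (0.0504, -0.0936, -0.2184)
α = I⁻¹(τ − ω×Iω) = (0.4933, 0.7978, 1.7743)
ω' = ω + α·dt = (1.3099, -1.3840, 0.9355)
Hamilton product q⊗(0,ω) = (-0.9192391, 0.9192391, -1.6263461, -0.3535535)
q + ½dt·q⊗(0,ω), renormalized = (0.6978, 0.7161, -0.0163, -0.0035)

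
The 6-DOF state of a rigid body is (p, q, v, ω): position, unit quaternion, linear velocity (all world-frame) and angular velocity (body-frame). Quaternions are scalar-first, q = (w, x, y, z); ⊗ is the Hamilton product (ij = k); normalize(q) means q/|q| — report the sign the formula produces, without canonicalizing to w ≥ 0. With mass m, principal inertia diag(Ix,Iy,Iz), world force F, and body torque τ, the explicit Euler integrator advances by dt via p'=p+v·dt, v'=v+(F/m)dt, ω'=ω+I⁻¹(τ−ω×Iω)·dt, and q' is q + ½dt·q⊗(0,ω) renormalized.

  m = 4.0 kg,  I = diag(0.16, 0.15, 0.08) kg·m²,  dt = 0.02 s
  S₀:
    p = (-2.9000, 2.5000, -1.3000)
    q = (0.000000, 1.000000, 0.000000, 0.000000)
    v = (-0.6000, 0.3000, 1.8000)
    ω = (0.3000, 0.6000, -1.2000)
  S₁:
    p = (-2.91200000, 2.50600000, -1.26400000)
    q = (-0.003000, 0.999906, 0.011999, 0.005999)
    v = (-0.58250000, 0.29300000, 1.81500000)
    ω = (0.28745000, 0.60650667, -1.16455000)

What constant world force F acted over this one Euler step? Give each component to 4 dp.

F = (3.5000, -1.4000, 3.0000)

v₁ − v₀ = (0.01750000, -0.00700000, 0.01500000)
F = m·Δv/dt = (3.5000, -1.4000, 3.0000)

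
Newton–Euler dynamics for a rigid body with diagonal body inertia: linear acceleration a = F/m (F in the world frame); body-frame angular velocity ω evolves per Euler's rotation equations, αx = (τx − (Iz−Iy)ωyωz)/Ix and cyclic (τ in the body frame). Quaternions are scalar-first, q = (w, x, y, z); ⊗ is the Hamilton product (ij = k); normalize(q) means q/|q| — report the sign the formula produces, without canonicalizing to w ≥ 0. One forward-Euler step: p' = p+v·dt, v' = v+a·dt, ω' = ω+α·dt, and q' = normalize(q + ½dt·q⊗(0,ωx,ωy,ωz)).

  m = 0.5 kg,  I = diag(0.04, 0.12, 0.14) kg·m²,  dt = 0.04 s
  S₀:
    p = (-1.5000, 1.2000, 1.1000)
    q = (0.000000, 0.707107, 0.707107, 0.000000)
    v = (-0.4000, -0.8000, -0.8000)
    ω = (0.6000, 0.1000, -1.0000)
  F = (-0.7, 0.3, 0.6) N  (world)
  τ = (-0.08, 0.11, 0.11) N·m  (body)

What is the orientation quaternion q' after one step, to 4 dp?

Hamilton product q⊗(0,ω) = (-0.4949749, -0.7071070, 0.7071070, -0.3535535)
q' = normalize(q + ½dt·q⊗(0,ω)) = (-0.0099, 0.6928, 0.7211, -0.0071)

q' = (-0.0099, 0.6928, 0.7211, -0.0071)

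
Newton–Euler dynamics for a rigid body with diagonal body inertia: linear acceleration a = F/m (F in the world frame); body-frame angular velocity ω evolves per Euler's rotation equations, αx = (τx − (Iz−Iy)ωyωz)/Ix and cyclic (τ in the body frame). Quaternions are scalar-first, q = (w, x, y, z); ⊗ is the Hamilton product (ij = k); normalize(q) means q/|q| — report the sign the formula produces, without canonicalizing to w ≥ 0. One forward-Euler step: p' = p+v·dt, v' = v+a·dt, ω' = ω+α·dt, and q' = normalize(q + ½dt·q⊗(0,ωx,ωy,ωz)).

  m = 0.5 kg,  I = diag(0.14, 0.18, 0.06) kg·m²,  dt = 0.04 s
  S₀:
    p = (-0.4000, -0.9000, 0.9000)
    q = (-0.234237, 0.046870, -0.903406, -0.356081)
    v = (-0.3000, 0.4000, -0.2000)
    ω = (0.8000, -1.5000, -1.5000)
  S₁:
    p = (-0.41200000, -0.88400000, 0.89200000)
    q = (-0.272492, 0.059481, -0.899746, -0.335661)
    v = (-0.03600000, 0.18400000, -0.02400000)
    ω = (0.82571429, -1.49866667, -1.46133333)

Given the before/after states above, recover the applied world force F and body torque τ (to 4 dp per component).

F = (3.3000, -2.7000, 2.2000)
τ = (-0.1800, -0.0900, 0.0100)

Δv = v₁−v₀ = (0.26400000, -0.21600000, 0.17600000)
applied force F = (3.3000, -2.7000, 2.2000)
ω₁ − ω₀ = (0.02571429, 0.00133333, 0.03866667)
applied torque τ = (-0.1800, -0.0900, 0.0100)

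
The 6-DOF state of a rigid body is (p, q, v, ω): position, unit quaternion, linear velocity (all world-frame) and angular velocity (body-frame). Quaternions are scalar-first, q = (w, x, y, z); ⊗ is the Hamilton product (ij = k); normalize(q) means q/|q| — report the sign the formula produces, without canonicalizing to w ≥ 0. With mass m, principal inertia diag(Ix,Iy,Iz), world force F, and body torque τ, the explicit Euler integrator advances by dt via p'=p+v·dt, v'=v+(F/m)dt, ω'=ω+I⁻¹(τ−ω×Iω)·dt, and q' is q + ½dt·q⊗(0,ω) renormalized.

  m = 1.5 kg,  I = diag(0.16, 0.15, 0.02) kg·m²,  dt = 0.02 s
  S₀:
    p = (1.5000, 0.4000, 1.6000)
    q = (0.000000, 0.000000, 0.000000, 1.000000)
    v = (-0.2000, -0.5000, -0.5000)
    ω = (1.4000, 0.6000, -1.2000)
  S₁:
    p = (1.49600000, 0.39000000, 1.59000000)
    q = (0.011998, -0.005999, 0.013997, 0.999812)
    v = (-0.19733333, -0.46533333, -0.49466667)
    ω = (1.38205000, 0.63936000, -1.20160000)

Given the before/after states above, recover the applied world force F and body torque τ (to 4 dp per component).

rate change Δω = (-0.01795000, 0.03936000, -0.00160000)
precession coupling = (0.0936, -0.2352, -0.0084)
τ = I·(Δω/dt) + ω₀×(Iω₀) = (-0.0500, 0.0600, -0.0100)
Δv = v₁−v₀ = (0.00266667, 0.03466667, 0.00533333)
applied force F = (0.2000, 2.6000, 0.4000)

F = (0.2000, 2.6000, 0.4000)
τ = (-0.0500, 0.0600, -0.0100)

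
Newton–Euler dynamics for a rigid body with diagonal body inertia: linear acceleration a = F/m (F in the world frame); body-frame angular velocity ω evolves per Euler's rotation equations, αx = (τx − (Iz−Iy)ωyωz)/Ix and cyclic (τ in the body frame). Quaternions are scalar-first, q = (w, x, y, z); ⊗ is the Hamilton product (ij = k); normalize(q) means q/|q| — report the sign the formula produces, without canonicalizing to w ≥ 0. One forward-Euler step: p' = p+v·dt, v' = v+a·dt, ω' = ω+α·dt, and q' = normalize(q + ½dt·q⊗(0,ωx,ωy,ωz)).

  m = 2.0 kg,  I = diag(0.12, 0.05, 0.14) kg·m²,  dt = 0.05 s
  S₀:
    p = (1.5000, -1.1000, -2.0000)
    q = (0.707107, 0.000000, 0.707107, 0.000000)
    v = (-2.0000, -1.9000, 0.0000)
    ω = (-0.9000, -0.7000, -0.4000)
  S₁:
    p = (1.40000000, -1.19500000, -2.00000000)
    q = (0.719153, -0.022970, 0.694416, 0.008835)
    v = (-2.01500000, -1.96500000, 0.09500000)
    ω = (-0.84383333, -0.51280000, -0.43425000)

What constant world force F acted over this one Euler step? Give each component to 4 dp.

v₁ − v₀ = (-0.01500000, -0.06500000, 0.09500000)
F = m·Δv/dt = (-0.6000, -2.6000, 3.8000)

F = (-0.6000, -2.6000, 3.8000)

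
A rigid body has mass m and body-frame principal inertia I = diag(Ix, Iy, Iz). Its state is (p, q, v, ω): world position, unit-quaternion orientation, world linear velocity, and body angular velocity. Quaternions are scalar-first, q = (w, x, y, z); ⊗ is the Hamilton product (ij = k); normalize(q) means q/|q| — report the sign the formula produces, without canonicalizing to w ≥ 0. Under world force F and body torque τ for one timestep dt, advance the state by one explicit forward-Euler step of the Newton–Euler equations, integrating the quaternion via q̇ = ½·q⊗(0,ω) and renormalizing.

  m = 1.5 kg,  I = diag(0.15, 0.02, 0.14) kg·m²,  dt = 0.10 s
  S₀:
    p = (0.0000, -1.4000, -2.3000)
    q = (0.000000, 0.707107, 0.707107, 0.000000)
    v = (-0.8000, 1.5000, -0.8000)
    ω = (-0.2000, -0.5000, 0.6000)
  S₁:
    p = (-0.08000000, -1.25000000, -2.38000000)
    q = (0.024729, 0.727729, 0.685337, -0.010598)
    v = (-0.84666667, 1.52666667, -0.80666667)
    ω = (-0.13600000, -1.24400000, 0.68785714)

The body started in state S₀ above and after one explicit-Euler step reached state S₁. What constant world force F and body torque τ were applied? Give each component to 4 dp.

F = (-0.7000, 0.4000, -0.1000)
τ = (0.0600, -0.1500, 0.1100)

Δv = v₁−v₀ = (-0.04666667, 0.02666667, -0.00666667)
m·(v₁−v₀)/dt = (-0.7000, 0.4000, -0.1000)
rate change Δω = (0.06400000, -0.74400000, 0.08785714)
ω₀×(Iω₀) = (-0.0360, -0.0012, -0.0130)
τ = I·(Δω/dt) + ω₀×(Iω₀) = (0.0600, -0.1500, 0.1100)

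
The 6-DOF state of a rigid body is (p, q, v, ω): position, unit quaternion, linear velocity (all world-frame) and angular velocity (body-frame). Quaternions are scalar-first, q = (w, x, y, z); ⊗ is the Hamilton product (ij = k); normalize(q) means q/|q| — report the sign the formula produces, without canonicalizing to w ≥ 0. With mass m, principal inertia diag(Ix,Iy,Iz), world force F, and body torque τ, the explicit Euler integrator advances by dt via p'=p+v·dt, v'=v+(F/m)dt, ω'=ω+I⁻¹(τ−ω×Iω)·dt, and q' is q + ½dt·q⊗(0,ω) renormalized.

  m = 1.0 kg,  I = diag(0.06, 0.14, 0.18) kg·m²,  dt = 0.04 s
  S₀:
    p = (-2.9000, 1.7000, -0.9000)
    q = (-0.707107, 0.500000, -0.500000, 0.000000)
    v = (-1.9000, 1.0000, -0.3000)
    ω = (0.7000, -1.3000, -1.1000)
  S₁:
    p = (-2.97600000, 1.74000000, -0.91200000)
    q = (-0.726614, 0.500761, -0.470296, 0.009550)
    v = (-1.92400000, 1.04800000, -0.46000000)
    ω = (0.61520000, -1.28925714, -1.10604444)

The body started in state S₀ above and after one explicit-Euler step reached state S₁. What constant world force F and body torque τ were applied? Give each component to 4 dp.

F = (-0.6000, 1.2000, -4.0000)
τ = (-0.0700, 0.1300, -0.1000)

Δv = v₁−v₀ = (-0.02400000, 0.04800000, -0.16000000)
applied force F = (-0.6000, 1.2000, -4.0000)
Δω = ω₁−ω₀ = (-0.08480000, 0.01074286, -0.00604444)
gyro term ω₀×Iω₀ = (0.0572, 0.0924, -0.0728)
I·α + gyro = (-0.0700, 0.1300, -0.1000)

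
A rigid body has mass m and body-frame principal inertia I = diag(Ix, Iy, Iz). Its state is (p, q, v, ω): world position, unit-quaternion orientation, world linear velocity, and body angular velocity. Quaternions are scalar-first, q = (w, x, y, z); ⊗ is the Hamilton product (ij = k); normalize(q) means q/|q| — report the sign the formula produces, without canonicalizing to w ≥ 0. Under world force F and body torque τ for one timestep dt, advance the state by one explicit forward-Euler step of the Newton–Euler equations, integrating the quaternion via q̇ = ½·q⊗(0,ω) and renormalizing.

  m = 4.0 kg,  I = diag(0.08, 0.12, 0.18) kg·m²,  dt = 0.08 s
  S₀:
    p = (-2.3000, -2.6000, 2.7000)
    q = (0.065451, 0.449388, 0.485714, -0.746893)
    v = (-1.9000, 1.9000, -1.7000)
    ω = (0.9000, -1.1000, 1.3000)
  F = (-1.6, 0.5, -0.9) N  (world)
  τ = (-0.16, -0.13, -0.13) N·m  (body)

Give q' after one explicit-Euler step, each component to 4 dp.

2q̇ = q⊗(0,ω) = (1.1007971, -0.1312482, -1.3284042, -0.8463831)
q + ½dt·q⊗(0,ω), renormalized = (0.1092, 0.4428, 0.4313, -0.7784)

q' = (0.1092, 0.4428, 0.4313, -0.7784)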